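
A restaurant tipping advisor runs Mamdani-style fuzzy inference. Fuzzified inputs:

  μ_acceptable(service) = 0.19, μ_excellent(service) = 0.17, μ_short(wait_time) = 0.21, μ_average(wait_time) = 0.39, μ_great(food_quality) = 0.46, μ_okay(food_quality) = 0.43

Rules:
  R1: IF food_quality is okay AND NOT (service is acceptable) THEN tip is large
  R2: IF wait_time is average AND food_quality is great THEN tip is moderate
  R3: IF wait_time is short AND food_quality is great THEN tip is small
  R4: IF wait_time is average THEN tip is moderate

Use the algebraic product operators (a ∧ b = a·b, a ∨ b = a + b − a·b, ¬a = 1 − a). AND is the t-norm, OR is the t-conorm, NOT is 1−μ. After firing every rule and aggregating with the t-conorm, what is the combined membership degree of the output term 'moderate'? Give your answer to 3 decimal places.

R1: okay=0.43, ¬acceptable=1−0.19=0.81; AND[a·b] → w = 0.3483
R2: average=0.39, great=0.46; AND[a·b] → w = 0.1794
R3: short=0.21, great=0.46; AND[a·b] → w = 0.0966
R4: average=0.39 → w = 0.3900
Rules with consequent 'moderate': {R2, R4} → strengths 0.1794, 0.3900
Aggregate via t-conorm [a + b − a·b]: 0.4994

0.499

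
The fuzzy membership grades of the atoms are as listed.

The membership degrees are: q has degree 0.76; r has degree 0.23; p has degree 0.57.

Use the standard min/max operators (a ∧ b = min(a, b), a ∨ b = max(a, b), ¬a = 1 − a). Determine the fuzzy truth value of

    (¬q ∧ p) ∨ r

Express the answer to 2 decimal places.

¬q = 1 − 0.76 = 0.24
¬q ∧ p = min(a, b) on (0.24, 0.57) = 0.24
(¬q ∧ p) ∨ r = max(a, b) on (0.24, 0.23) = 0.24

0.24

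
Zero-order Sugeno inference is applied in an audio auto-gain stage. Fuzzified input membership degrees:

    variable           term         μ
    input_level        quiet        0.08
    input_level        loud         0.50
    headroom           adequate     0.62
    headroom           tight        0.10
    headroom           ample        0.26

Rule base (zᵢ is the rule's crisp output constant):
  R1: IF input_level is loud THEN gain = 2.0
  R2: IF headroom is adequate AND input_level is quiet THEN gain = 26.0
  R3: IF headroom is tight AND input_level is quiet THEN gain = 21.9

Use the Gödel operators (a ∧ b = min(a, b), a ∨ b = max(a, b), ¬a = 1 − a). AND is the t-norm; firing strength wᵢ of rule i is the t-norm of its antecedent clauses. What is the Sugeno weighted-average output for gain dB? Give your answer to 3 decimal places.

R1 (z=2.0): loud=0.50 → w = 0.50
R2 (z=26.0): adequate=0.62, quiet=0.08; AND[min(a, b)] → w = 0.08
R3 (z=21.9): tight=0.10, quiet=0.08; AND[min(a, b)] → w = 0.08
Weighted average = (0.50·2.0 + 0.08·26.0 + 0.08·21.9) / (0.50 + 0.08 + 0.08)
  = 4.8320 / 0.6600 = 7.321

7.321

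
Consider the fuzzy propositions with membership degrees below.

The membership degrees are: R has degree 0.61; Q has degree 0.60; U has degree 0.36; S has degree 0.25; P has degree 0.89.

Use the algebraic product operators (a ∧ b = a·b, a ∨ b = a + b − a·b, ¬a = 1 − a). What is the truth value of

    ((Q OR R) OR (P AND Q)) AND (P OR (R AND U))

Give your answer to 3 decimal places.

0.848

Q OR R = a + b − a·b on (0.6000, 0.6100) = 0.8440
P AND Q = a·b on (0.8900, 0.6000) = 0.5340
(Q OR R) OR (P AND Q) = a + b − a·b on (0.8440, 0.5340) = 0.9273
R AND U = a·b on (0.6100, 0.3600) = 0.2196
P OR (R AND U) = a + b − a·b on (0.8900, 0.2196) = 0.9142
((Q OR R) OR (P AND Q)) AND (P OR (R AND U)) = a·b on (0.9273, 0.9142) = 0.8477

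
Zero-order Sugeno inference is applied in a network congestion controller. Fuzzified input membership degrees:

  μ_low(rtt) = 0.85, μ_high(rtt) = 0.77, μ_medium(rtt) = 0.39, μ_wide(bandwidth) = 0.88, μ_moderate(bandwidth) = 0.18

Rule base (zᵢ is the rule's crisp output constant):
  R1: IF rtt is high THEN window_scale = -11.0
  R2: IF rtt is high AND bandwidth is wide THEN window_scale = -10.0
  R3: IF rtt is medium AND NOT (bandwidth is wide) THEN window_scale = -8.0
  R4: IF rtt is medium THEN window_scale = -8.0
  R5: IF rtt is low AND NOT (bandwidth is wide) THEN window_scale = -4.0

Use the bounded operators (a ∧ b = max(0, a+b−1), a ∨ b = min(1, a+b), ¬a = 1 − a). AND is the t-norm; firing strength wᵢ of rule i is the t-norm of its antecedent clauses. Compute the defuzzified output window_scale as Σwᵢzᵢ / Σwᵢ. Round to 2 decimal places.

-9.99

R1 (z=-11.0): high=0.77 → w = 0.77
R2 (z=-10.0): high=0.77, wide=0.88; AND[max(0, a+b−1)] → w = 0.65
R3 (z=-8.0): medium=0.39, ¬wide=1−0.88=0.12; AND[max(0, a+b−1)] → w = 0.00
R4 (z=-8.0): medium=0.39 → w = 0.39
R5 (z=-4.0): low=0.85, ¬wide=1−0.88=0.12; AND[max(0, a+b−1)] → w = 0.00
Weighted average = (0.77·-11.0 + 0.65·-10.0 + 0.00·-8.0 + 0.39·-8.0 + 0.00·-4.0) / (0.77 + 0.65 + 0.00 + 0.39 + 0.00)
  = -18.0900 / 1.8100 = -9.99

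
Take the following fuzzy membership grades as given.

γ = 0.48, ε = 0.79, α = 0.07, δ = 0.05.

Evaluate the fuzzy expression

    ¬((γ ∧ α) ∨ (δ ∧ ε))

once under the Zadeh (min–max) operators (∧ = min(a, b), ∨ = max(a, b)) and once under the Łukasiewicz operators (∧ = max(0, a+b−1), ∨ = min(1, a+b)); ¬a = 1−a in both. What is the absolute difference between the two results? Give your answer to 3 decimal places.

Under Zadeh (min–max):
  γ ∧ α = min(a, b) on (0.48, 0.07) = 0.07
  δ ∧ ε = min(a, b) on (0.05, 0.79) = 0.05
  (γ ∧ α) ∨ (δ ∧ ε) = max(a, b) on (0.07, 0.05) = 0.07
  ¬((γ ∧ α) ∨ (δ ∧ ε)) = 1 − 0.07 = 0.93
  → value = 0.9300
Under Łukasiewicz:
  γ ∧ α = max(0, a+b−1) on (0.48, 0.07) = 0.00
  δ ∧ ε = max(0, a+b−1) on (0.05, 0.79) = 0.00
  (γ ∧ α) ∨ (δ ∧ ε) = min(1, a+b) on (0.00, 0.00) = 0.00
  ¬((γ ∧ α) ∨ (δ ∧ ε)) = 1 − 0.00 = 1.00
  → value = 1.0000
|0.9300 − 1.0000| = 0.070

0.070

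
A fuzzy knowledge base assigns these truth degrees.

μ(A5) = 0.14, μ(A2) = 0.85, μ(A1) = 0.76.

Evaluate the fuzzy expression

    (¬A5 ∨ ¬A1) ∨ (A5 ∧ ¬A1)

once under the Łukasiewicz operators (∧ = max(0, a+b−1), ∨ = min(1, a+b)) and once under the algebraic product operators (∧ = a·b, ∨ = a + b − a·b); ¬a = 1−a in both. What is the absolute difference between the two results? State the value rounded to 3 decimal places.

0.103

Under Łukasiewicz:
  ¬A5 = 1 − 0.14 = 0.86
  ¬A1 = 1 − 0.76 = 0.24
  ¬A5 ∨ ¬A1 = min(1, a+b) on (0.86, 0.24) = 1.00
  ¬A1 = 1 − 0.76 = 0.24
  A5 ∧ ¬A1 = max(0, a+b−1) on (0.14, 0.24) = 0.00
  (¬A5 ∨ ¬A1) ∨ (A5 ∧ ¬A1) = min(1, a+b) on (1.00, 0.00) = 1.00
  → value = 1.0000
Under algebraic product:
  ¬A5 = 1 − 0.1400 = 0.8600
  ¬A1 = 1 − 0.7600 = 0.2400
  ¬A5 ∨ ¬A1 = a + b − a·b on (0.8600, 0.2400) = 0.8936
  ¬A1 = 1 − 0.7600 = 0.2400
  A5 ∧ ¬A1 = a·b on (0.1400, 0.2400) = 0.0336
  (¬A5 ∨ ¬A1) ∨ (A5 ∧ ¬A1) = a + b − a·b on (0.8936, 0.0336) = 0.8972
  → value = 0.8972
|1.0000 − 0.8972| = 0.103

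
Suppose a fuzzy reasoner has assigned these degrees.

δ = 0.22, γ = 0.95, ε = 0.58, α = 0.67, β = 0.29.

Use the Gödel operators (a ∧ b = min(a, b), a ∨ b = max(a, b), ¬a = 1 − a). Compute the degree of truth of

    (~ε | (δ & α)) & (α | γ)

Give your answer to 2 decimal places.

~ε = 1 − 0.58 = 0.42
δ & α = min(a, b) on (0.22, 0.67) = 0.22
~ε | (δ & α) = max(a, b) on (0.42, 0.22) = 0.42
α | γ = max(a, b) on (0.67, 0.95) = 0.95
(~ε | (δ & α)) & (α | γ) = min(a, b) on (0.42, 0.95) = 0.42

0.42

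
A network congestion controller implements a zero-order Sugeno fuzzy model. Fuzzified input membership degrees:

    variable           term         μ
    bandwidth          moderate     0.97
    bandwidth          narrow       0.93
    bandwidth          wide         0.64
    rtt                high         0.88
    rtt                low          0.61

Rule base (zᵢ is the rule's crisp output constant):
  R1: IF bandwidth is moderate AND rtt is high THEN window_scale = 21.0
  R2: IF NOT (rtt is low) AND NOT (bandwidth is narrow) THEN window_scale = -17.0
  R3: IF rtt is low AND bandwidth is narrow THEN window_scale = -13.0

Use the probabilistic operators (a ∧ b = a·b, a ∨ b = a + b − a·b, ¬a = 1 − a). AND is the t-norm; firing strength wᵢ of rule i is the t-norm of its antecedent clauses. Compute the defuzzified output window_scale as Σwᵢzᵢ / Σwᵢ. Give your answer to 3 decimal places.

R1 (z=21.0): moderate=0.97, high=0.88; AND[a·b] → w = 0.8536
R2 (z=-17.0): ¬low=1−0.61=0.39, ¬narrow=1−0.93=0.07; AND[a·b] → w = 0.0273
R3 (z=-13.0): low=0.61, narrow=0.93; AND[a·b] → w = 0.5673
Weighted average = (0.8536·21.0 + 0.0273·-17.0 + 0.5673·-13.0) / (0.8536 + 0.0273 + 0.5673)
  = 10.0866 / 1.4482 = 6.965

6.965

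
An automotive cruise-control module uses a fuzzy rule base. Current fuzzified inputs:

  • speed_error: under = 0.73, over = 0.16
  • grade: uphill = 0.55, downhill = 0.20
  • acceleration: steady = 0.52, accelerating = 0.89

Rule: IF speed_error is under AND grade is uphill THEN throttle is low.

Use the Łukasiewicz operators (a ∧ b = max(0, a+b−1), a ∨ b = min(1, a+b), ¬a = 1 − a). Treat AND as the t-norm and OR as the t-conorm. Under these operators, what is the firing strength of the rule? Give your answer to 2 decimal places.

firing strength: under=0.73, uphill=0.55; AND[max(0, a+b−1)] → w = 0.28

0.28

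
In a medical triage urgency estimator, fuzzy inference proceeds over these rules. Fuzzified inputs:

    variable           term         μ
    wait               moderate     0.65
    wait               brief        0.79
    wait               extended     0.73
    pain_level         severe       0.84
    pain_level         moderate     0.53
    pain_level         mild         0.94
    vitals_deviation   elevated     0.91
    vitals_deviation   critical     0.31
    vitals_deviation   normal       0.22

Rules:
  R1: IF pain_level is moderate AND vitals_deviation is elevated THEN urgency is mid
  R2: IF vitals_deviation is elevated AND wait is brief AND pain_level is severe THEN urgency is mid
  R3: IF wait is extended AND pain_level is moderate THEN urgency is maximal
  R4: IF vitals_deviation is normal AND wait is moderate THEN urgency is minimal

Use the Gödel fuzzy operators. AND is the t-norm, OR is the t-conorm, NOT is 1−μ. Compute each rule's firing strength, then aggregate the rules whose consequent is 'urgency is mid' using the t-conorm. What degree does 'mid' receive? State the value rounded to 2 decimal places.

R1: moderate=0.53, elevated=0.91; AND[min(a, b)] → w = 0.53
R2: elevated=0.91, brief=0.79, severe=0.84; AND[min(a, b)] → w = 0.79
R3: extended=0.73, moderate=0.53; AND[min(a, b)] → w = 0.53
R4: normal=0.22, moderate=0.65; AND[min(a, b)] → w = 0.22
Rules with consequent 'mid': {R1, R2} → strengths 0.53, 0.79
Aggregate via t-conorm [max(a, b)]: 0.79

0.79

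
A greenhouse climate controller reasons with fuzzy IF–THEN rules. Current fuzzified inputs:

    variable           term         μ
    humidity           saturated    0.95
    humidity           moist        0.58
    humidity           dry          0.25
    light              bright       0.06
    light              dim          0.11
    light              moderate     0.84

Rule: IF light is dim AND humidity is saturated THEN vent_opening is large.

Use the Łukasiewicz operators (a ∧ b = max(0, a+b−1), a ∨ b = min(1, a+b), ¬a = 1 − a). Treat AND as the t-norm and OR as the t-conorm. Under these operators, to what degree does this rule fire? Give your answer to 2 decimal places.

firing strength: dim=0.11, saturated=0.95; AND[max(0, a+b−1)] → w = 0.06

0.06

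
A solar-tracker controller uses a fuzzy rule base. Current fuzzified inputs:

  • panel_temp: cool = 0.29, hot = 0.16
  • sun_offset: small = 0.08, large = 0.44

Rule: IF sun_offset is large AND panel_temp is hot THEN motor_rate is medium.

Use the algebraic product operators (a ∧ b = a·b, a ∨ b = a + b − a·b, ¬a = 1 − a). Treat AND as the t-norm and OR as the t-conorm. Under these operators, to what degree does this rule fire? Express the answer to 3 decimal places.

0.070

firing strength: large=0.44, hot=0.16; AND[a·b] → w = 0.0704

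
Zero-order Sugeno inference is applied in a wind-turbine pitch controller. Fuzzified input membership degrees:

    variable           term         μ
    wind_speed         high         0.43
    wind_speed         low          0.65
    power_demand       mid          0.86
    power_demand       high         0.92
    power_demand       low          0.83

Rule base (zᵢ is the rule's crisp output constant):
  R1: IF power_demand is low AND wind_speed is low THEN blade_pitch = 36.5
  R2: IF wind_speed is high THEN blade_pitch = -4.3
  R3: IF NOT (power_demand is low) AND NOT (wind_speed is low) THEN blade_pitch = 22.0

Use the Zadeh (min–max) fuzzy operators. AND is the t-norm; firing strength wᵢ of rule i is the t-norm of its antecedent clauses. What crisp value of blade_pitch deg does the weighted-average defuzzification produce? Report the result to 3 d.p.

R1 (z=36.5): low=0.83, low=0.65; AND[min(a, b)] → w = 0.65
R2 (z=-4.3): high=0.43 → w = 0.43
R3 (z=22.0): ¬low=1−0.83=0.17, ¬low=1−0.65=0.35; AND[min(a, b)] → w = 0.17
Weighted average = (0.65·36.5 + 0.43·-4.3 + 0.17·22.0) / (0.65 + 0.43 + 0.17)
  = 25.6160 / 1.2500 = 20.493

20.493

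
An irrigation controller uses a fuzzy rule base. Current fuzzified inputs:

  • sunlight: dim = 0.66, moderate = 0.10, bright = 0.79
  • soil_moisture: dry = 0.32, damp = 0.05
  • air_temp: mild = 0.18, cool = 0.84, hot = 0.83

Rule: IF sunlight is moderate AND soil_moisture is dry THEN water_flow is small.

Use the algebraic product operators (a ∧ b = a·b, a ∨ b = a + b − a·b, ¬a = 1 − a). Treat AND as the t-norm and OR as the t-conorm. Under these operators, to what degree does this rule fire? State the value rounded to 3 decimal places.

firing strength: moderate=0.10, dry=0.32; AND[a·b] → w = 0.0320

0.032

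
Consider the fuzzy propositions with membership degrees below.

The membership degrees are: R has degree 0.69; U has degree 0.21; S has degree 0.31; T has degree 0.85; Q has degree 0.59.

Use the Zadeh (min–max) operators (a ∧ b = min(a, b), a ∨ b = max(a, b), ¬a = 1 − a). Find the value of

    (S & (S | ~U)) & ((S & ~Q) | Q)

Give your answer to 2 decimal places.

~U = 1 − 0.21 = 0.79
S | ~U = max(a, b) on (0.31, 0.79) = 0.79
S & (S | ~U) = min(a, b) on (0.31, 0.79) = 0.31
~Q = 1 − 0.59 = 0.41
S & ~Q = min(a, b) on (0.31, 0.41) = 0.31
(S & ~Q) | Q = max(a, b) on (0.31, 0.59) = 0.59
(S & (S | ~U)) & ((S & ~Q) | Q) = min(a, b) on (0.31, 0.59) = 0.31

0.31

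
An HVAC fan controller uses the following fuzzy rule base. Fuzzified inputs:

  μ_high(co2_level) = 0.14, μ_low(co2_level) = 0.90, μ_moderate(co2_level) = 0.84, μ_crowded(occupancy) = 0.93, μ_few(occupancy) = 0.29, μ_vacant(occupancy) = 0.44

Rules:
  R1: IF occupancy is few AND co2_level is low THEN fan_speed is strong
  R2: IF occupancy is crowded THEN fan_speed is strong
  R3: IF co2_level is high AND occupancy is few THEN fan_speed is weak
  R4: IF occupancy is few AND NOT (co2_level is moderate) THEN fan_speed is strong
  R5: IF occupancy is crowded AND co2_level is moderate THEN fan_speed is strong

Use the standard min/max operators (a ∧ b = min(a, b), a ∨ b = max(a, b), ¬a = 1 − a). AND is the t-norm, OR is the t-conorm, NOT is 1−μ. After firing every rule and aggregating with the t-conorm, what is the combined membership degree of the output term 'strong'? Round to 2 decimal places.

0.93

R1: few=0.29, low=0.90; AND[min(a, b)] → w = 0.29
R2: crowded=0.93 → w = 0.93
R3: high=0.14, few=0.29; AND[min(a, b)] → w = 0.14
R4: few=0.29, ¬moderate=1−0.84=0.16; AND[min(a, b)] → w = 0.16
R5: crowded=0.93, moderate=0.84; AND[min(a, b)] → w = 0.84
Rules with consequent 'strong': {R1, R2, R4, R5} → strengths 0.29, 0.93, 0.16, 0.84
Aggregate via t-conorm [max(a, b)]: 0.93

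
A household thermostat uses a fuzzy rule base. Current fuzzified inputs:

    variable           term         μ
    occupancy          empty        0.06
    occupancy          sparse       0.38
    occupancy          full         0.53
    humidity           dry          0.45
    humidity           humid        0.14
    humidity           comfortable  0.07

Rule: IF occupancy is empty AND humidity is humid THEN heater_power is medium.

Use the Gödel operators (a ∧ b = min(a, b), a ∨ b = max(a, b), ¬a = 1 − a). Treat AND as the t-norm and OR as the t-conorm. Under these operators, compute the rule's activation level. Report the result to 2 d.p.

0.06

firing strength: empty=0.06, humid=0.14; AND[min(a, b)] → w = 0.06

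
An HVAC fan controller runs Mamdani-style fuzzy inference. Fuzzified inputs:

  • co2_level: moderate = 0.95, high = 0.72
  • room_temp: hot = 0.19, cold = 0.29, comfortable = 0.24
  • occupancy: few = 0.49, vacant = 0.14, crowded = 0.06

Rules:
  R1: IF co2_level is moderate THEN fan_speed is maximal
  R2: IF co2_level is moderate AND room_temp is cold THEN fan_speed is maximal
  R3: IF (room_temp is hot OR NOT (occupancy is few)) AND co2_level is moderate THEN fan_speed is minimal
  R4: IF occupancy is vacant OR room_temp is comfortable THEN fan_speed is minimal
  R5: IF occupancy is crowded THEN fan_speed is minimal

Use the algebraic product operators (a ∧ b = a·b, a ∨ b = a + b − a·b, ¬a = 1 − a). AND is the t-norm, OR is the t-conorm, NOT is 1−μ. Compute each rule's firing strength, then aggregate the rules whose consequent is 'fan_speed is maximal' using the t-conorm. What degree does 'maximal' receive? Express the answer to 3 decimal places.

R1: moderate=0.95 → w = 0.9500
R2: moderate=0.95, cold=0.29; AND[a·b] → w = 0.2755
R3: (hot=0.19 OR ¬few=1−0.49=0.51) = 0.6031; AND[a·b] with moderate=0.95 → w = 0.5729
R4: vacant=0.14, comfortable=0.24; OR[a + b − a·b] → w = 0.3464
R5: crowded=0.06 → w = 0.0600
Rules with consequent 'maximal': {R1, R2} → strengths 0.9500, 0.2755
Aggregate via t-conorm [a + b − a·b]: 0.9638

0.964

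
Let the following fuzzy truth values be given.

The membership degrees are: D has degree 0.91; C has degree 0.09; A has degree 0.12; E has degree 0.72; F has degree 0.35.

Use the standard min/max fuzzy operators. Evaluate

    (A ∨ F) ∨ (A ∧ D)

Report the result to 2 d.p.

0.35

A ∨ F = max(a, b) on (0.12, 0.35) = 0.35
A ∧ D = min(a, b) on (0.12, 0.91) = 0.12
(A ∨ F) ∨ (A ∧ D) = max(a, b) on (0.35, 0.12) = 0.35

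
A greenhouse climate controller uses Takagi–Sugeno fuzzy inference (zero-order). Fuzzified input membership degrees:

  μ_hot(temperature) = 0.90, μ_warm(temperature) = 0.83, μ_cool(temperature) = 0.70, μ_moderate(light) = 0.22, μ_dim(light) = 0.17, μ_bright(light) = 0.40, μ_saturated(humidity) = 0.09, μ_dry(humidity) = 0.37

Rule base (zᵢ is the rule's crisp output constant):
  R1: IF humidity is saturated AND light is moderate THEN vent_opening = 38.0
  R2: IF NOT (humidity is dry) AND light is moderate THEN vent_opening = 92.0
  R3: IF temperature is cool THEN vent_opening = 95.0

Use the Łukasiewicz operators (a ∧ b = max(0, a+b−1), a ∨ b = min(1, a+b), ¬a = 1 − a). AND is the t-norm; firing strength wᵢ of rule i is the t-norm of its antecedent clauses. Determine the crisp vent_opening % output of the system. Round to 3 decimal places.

95.000

R1 (z=38.0): saturated=0.09, moderate=0.22; AND[max(0, a+b−1)] → w = 0.00
R2 (z=92.0): ¬dry=1−0.37=0.63, moderate=0.22; AND[max(0, a+b−1)] → w = 0.00
R3 (z=95.0): cool=0.70 → w = 0.70
Weighted average = (0.00·38.0 + 0.00·92.0 + 0.70·95.0) / (0.00 + 0.00 + 0.70)
  = 66.5000 / 0.7000 = 95.000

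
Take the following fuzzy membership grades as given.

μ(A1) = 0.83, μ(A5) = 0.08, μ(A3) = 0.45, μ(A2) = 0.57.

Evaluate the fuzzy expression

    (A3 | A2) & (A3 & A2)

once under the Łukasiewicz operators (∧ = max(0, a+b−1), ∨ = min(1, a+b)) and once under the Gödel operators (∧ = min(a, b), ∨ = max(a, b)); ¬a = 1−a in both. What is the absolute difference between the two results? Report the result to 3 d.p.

Under Łukasiewicz:
  A3 | A2 = min(1, a+b) on (0.45, 0.57) = 1.00
  A3 & A2 = max(0, a+b−1) on (0.45, 0.57) = 0.02
  (A3 | A2) & (A3 & A2) = max(0, a+b−1) on (1.00, 0.02) = 0.02
  → value = 0.0200
Under Gödel:
  A3 | A2 = max(a, b) on (0.45, 0.57) = 0.57
  A3 & A2 = min(a, b) on (0.45, 0.57) = 0.45
  (A3 | A2) & (A3 & A2) = min(a, b) on (0.57, 0.45) = 0.45
  → value = 0.4500
|0.0200 − 0.4500| = 0.430

0.430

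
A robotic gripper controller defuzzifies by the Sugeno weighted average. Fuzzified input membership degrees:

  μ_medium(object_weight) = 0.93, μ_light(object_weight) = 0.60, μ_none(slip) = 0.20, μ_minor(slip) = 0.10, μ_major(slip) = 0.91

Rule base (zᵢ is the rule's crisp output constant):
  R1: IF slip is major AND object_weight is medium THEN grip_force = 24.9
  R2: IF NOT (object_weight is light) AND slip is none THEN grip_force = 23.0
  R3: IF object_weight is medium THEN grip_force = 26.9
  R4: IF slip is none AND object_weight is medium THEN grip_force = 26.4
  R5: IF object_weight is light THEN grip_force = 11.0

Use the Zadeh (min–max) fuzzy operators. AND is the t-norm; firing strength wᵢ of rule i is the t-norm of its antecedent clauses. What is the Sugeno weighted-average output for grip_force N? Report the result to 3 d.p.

R1 (z=24.9): major=0.91, medium=0.93; AND[min(a, b)] → w = 0.91
R2 (z=23.0): ¬light=1−0.60=0.40, none=0.20; AND[min(a, b)] → w = 0.20
R3 (z=26.9): medium=0.93 → w = 0.93
R4 (z=26.4): none=0.20, medium=0.93; AND[min(a, b)] → w = 0.20
R5 (z=11.0): light=0.60 → w = 0.60
Weighted average = (0.91·24.9 + 0.20·23.0 + 0.93·26.9 + 0.20·26.4 + 0.60·11.0) / (0.91 + 0.20 + 0.93 + 0.20 + 0.60)
  = 64.1560 / 2.8400 = 22.590

22.590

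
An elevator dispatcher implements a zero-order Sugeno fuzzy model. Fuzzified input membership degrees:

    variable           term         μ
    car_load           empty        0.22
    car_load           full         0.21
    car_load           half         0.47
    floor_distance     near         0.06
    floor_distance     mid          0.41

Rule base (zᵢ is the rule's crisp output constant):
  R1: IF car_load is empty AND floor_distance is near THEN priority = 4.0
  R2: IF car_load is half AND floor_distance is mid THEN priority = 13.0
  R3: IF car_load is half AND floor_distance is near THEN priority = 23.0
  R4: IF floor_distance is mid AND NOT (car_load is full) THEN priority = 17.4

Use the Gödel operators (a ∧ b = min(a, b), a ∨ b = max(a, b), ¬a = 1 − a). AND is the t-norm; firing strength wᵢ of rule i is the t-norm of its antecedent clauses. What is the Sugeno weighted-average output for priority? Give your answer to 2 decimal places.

14.98

R1 (z=4.0): empty=0.22, near=0.06; AND[min(a, b)] → w = 0.06
R2 (z=13.0): half=0.47, mid=0.41; AND[min(a, b)] → w = 0.41
R3 (z=23.0): half=0.47, near=0.06; AND[min(a, b)] → w = 0.06
R4 (z=17.4): mid=0.41, ¬full=1−0.21=0.79; AND[min(a, b)] → w = 0.41
Weighted average = (0.06·4.0 + 0.41·13.0 + 0.06·23.0 + 0.41·17.4) / (0.06 + 0.41 + 0.06 + 0.41)
  = 14.0840 / 0.9400 = 14.98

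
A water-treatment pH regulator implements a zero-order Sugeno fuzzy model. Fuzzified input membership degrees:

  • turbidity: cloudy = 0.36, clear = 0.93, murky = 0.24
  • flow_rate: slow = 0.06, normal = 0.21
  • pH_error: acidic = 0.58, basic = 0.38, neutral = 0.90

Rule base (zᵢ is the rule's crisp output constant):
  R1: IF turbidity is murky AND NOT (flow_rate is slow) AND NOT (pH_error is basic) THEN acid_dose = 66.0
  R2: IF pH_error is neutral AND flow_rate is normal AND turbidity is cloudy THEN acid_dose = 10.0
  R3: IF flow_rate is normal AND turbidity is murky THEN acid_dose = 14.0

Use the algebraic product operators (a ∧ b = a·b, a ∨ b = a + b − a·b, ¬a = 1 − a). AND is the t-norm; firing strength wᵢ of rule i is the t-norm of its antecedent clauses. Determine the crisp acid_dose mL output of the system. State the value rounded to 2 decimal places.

41.10

R1 (z=66.0): murky=0.24, ¬slow=1−0.06=0.94, ¬basic=1−0.38=0.62; AND[a·b] → w = 0.1399
R2 (z=10.0): neutral=0.90, normal=0.21, cloudy=0.36; AND[a·b] → w = 0.0680
R3 (z=14.0): normal=0.21, murky=0.24; AND[a·b] → w = 0.0504
Weighted average = (0.1399·66.0 + 0.0680·10.0 + 0.0504·14.0) / (0.1399 + 0.0680 + 0.0504)
  = 10.6176 / 0.2583 = 41.10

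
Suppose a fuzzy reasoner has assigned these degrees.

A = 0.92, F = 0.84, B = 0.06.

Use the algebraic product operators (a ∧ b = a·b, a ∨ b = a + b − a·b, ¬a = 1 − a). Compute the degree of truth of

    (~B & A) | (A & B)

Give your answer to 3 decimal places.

~B = 1 − 0.0600 = 0.9400
~B & A = a·b on (0.9400, 0.9200) = 0.8648
A & B = a·b on (0.9200, 0.0600) = 0.0552
(~B & A) | (A & B) = a + b − a·b on (0.8648, 0.0552) = 0.8723

0.872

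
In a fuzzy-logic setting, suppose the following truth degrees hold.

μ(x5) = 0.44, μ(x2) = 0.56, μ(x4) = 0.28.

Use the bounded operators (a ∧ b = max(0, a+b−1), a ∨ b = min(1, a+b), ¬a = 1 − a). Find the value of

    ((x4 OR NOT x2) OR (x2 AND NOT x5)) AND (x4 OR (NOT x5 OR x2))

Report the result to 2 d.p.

0.84

NOT x2 = 1 − 0.56 = 0.44
x4 OR NOT x2 = min(1, a+b) on (0.28, 0.44) = 0.72
NOT x5 = 1 − 0.44 = 0.56
x2 AND NOT x5 = max(0, a+b−1) on (0.56, 0.56) = 0.12
(x4 OR NOT x2) OR (x2 AND NOT x5) = min(1, a+b) on (0.72, 0.12) = 0.84
NOT x5 = 1 − 0.44 = 0.56
NOT x5 OR x2 = min(1, a+b) on (0.56, 0.56) = 1.00
x4 OR (NOT x5 OR x2) = min(1, a+b) on (0.28, 1.00) = 1.00
((x4 OR NOT x2) OR (x2 AND NOT x5)) AND (x4 OR (NOT x5 OR x2)) = max(0, a+b−1) on (0.84, 1.00) = 0.84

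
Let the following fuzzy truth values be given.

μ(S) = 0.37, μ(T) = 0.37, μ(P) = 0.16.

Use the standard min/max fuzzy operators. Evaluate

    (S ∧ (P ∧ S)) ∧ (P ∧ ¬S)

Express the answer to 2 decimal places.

P ∧ S = min(a, b) on (0.16, 0.37) = 0.16
S ∧ (P ∧ S) = min(a, b) on (0.37, 0.16) = 0.16
¬S = 1 − 0.37 = 0.63
P ∧ ¬S = min(a, b) on (0.16, 0.63) = 0.16
(S ∧ (P ∧ S)) ∧ (P ∧ ¬S) = min(a, b) on (0.16, 0.16) = 0.16

0.16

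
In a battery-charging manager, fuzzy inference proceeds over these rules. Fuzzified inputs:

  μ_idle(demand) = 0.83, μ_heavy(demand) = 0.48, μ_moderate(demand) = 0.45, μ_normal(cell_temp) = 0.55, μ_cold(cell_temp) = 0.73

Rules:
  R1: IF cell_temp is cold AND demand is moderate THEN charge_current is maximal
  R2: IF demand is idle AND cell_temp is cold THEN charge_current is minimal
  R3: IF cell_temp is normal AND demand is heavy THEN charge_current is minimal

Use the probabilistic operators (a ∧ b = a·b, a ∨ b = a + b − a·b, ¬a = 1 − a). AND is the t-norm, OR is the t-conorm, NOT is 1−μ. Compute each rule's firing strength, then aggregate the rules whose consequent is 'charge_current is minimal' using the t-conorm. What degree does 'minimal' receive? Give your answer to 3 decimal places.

0.710

R1: cold=0.73, moderate=0.45; AND[a·b] → w = 0.3285
R2: idle=0.83, cold=0.73; AND[a·b] → w = 0.6059
R3: normal=0.55, heavy=0.48; AND[a·b] → w = 0.2640
Rules with consequent 'minimal': {R2, R3} → strengths 0.6059, 0.2640
Aggregate via t-conorm [a + b − a·b]: 0.7099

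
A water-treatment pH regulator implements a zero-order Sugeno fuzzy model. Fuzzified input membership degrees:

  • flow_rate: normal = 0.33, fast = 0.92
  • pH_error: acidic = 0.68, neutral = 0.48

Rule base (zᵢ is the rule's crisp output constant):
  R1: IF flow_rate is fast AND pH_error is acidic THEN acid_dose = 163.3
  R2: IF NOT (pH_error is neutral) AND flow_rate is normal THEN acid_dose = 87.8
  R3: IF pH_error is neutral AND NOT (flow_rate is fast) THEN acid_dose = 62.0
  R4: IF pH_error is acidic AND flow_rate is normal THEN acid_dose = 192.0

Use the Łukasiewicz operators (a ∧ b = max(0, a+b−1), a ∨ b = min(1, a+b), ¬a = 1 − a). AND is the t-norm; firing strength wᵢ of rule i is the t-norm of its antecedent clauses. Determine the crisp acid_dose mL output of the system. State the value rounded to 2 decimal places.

R1 (z=163.3): fast=0.92, acidic=0.68; AND[max(0, a+b−1)] → w = 0.60
R2 (z=87.8): ¬neutral=1−0.48=0.52, normal=0.33; AND[max(0, a+b−1)] → w = 0.00
R3 (z=62.0): neutral=0.48, ¬fast=1−0.92=0.08; AND[max(0, a+b−1)] → w = 0.00
R4 (z=192.0): acidic=0.68, normal=0.33; AND[max(0, a+b−1)] → w = 0.01
Weighted average = (0.60·163.3 + 0.00·87.8 + 0.00·62.0 + 0.01·192.0) / (0.60 + 0.00 + 0.00 + 0.01)
  = 99.9000 / 0.6100 = 163.77

163.77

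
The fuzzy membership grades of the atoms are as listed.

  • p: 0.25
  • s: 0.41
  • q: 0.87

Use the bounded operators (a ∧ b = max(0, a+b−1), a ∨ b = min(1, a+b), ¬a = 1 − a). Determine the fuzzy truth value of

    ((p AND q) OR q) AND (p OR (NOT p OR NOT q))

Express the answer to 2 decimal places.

p AND q = max(0, a+b−1) on (0.25, 0.87) = 0.12
(p AND q) OR q = min(1, a+b) on (0.12, 0.87) = 0.99
NOT p = 1 − 0.25 = 0.75
NOT q = 1 − 0.87 = 0.13
NOT p OR NOT q = min(1, a+b) on (0.75, 0.13) = 0.88
p OR (NOT p OR NOT q) = min(1, a+b) on (0.25, 0.88) = 1.00
((p AND q) OR q) AND (p OR (NOT p OR NOT q)) = max(0, a+b−1) on (0.99, 1.00) = 0.99

0.99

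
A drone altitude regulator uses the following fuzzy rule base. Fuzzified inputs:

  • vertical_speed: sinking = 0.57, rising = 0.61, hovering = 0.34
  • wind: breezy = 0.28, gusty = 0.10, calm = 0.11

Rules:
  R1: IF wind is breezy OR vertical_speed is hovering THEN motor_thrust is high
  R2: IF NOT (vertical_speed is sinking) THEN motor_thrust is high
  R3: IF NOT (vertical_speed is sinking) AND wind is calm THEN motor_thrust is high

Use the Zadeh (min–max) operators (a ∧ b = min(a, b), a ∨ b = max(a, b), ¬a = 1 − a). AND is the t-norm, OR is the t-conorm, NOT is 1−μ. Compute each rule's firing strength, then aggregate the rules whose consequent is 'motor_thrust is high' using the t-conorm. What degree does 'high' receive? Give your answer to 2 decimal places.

R1: breezy=0.28, hovering=0.34; OR[max(a, b)] → w = 0.34
R2: ¬sinking=1−0.57=0.43 → w = 0.43
R3: ¬sinking=1−0.57=0.43, calm=0.11; AND[min(a, b)] → w = 0.11
Rules with consequent 'high': {R1, R2, R3} → strengths 0.34, 0.43, 0.11
Aggregate via t-conorm [max(a, b)]: 0.43

0.43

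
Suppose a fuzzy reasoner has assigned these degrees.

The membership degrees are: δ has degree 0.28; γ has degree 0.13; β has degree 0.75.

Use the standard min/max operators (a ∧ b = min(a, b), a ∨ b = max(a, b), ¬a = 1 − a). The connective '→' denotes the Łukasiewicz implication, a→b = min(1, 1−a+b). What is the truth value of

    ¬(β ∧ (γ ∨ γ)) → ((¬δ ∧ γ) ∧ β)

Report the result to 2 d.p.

γ ∨ γ = max(a, b) on (0.13, 0.13) = 0.13
β ∧ (γ ∨ γ) = min(a, b) on (0.75, 0.13) = 0.13
¬(β ∧ (γ ∨ γ)) = 1 − 0.13 = 0.87
¬δ = 1 − 0.28 = 0.72
¬δ ∧ γ = min(a, b) on (0.72, 0.13) = 0.13
(¬δ ∧ γ) ∧ β = min(a, b) on (0.13, 0.75) = 0.13
¬(β ∧ (γ ∨ γ)) → ((¬δ ∧ γ) ∧ β)  [Łukasiewicz: min(1, 1−a+b)] with a=0.87, b=0.13 → 0.26

0.26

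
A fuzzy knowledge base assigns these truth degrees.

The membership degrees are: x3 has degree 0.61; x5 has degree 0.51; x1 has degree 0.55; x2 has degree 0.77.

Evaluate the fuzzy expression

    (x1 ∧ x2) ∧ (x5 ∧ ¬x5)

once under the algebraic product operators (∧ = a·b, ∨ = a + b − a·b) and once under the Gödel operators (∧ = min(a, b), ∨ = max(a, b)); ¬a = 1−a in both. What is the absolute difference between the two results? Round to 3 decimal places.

Under algebraic product:
  x1 ∧ x2 = a·b on (0.5500, 0.7700) = 0.4235
  ¬x5 = 1 − 0.5100 = 0.4900
  x5 ∧ ¬x5 = a·b on (0.5100, 0.4900) = 0.2499
  (x1 ∧ x2) ∧ (x5 ∧ ¬x5) = a·b on (0.4235, 0.2499) = 0.1058
  → value = 0.1058
Under Gödel:
  x1 ∧ x2 = min(a, b) on (0.55, 0.77) = 0.55
  ¬x5 = 1 − 0.51 = 0.49
  x5 ∧ ¬x5 = min(a, b) on (0.51, 0.49) = 0.49
  (x1 ∧ x2) ∧ (x5 ∧ ¬x5) = min(a, b) on (0.55, 0.49) = 0.49
  → value = 0.4900
|0.1058 − 0.4900| = 0.384

0.384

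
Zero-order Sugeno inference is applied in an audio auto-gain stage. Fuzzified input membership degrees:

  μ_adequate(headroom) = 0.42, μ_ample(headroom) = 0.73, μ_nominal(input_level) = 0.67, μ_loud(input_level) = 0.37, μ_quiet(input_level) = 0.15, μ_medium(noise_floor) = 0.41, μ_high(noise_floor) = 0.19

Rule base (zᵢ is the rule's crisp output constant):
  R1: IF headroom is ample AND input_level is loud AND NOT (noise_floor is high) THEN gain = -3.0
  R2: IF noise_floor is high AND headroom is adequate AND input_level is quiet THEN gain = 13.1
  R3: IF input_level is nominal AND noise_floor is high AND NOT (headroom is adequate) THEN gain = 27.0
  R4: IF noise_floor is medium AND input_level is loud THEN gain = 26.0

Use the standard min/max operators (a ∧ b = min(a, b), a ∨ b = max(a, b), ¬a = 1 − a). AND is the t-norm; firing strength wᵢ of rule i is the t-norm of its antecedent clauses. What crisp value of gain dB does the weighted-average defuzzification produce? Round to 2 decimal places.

14.45

R1 (z=-3.0): ample=0.73, loud=0.37, ¬high=1−0.19=0.81; AND[min(a, b)] → w = 0.37
R2 (z=13.1): high=0.19, adequate=0.42, quiet=0.15; AND[min(a, b)] → w = 0.15
R3 (z=27.0): nominal=0.67, high=0.19, ¬adequate=1−0.42=0.58; AND[min(a, b)] → w = 0.19
R4 (z=26.0): medium=0.41, loud=0.37; AND[min(a, b)] → w = 0.37
Weighted average = (0.37·-3.0 + 0.15·13.1 + 0.19·27.0 + 0.37·26.0) / (0.37 + 0.15 + 0.19 + 0.37)
  = 15.6050 / 1.0800 = 14.45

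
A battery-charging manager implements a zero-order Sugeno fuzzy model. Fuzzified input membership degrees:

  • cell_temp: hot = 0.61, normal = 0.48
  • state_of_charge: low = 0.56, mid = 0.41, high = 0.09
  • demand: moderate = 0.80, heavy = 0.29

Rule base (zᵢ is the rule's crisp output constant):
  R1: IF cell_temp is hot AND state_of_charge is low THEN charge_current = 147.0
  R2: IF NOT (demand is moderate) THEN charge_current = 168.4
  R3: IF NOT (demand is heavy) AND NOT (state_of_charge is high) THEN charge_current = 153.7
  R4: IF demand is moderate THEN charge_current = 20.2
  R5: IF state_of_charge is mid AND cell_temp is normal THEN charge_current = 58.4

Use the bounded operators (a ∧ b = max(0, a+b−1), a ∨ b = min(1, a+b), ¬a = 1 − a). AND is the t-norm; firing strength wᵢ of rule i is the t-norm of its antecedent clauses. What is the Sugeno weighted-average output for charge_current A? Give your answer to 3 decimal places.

R1 (z=147.0): hot=0.61, low=0.56; AND[max(0, a+b−1)] → w = 0.17
R2 (z=168.4): ¬moderate=1−0.80=0.20 → w = 0.20
R3 (z=153.7): ¬heavy=1−0.29=0.71, ¬high=1−0.09=0.91; AND[max(0, a+b−1)] → w = 0.62
R4 (z=20.2): moderate=0.80 → w = 0.80
R5 (z=58.4): mid=0.41, normal=0.48; AND[max(0, a+b−1)] → w = 0.00
Weighted average = (0.17·147.0 + 0.20·168.4 + 0.62·153.7 + 0.80·20.2 + 0.00·58.4) / (0.17 + 0.20 + 0.62 + 0.80 + 0.00)
  = 170.1240 / 1.7900 = 95.041

95.041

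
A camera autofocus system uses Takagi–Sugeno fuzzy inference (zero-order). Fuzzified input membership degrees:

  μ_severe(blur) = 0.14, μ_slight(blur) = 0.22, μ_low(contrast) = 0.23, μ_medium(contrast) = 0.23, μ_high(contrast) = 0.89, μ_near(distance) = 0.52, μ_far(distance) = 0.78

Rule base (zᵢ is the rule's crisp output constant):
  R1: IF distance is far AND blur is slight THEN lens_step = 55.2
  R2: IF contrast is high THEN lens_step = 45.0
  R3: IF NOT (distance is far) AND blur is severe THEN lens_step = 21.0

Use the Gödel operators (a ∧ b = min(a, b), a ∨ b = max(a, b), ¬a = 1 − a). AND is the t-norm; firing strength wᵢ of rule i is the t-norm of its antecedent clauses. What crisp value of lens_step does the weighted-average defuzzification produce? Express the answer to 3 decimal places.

R1 (z=55.2): far=0.78, slight=0.22; AND[min(a, b)] → w = 0.22
R2 (z=45.0): high=0.89 → w = 0.89
R3 (z=21.0): ¬far=1−0.78=0.22, severe=0.14; AND[min(a, b)] → w = 0.14
Weighted average = (0.22·55.2 + 0.89·45.0 + 0.14·21.0) / (0.22 + 0.89 + 0.14)
  = 55.1340 / 1.2500 = 44.107

44.107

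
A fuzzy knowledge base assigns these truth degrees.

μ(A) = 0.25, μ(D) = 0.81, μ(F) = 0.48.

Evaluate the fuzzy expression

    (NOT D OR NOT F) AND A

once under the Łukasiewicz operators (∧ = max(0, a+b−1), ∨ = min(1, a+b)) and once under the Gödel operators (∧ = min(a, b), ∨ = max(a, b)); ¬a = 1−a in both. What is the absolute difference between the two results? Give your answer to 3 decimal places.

Under Łukasiewicz:
  NOT D = 1 − 0.81 = 0.19
  NOT F = 1 − 0.48 = 0.52
  NOT D OR NOT F = min(1, a+b) on (0.19, 0.52) = 0.71
  (NOT D OR NOT F) AND A = max(0, a+b−1) on (0.71, 0.25) = 0.00
  → value = 0.0000
Under Gödel:
  NOT D = 1 − 0.81 = 0.19
  NOT F = 1 − 0.48 = 0.52
  NOT D OR NOT F = max(a, b) on (0.19, 0.52) = 0.52
  (NOT D OR NOT F) AND A = min(a, b) on (0.52, 0.25) = 0.25
  → value = 0.2500
|0.0000 − 0.2500| = 0.250

0.250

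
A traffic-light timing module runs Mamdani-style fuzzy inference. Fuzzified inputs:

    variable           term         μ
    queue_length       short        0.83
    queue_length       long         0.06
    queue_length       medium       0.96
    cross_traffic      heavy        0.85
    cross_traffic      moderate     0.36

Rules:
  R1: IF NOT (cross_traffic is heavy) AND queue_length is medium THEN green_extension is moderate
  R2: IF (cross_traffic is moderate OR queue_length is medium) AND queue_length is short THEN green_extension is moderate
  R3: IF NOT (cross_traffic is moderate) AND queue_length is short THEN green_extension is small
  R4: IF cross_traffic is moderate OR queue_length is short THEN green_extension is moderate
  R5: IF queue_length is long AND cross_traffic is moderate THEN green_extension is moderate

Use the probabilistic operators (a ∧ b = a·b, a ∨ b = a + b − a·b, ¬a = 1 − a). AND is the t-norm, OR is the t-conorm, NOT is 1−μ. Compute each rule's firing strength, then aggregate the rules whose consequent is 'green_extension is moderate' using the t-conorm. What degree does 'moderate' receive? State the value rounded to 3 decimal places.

R1: ¬heavy=1−0.85=0.15, medium=0.96; AND[a·b] → w = 0.1440
R2: (moderate=0.36 OR medium=0.96) = 0.9744; AND[a·b] with short=0.83 → w = 0.8088
R3: ¬moderate=1−0.36=0.64, short=0.83; AND[a·b] → w = 0.5312
R4: moderate=0.36, short=0.83; OR[a + b − a·b] → w = 0.8912
R5: long=0.06, moderate=0.36; AND[a·b] → w = 0.0216
Rules with consequent 'moderate': {R1, R2, R4, R5} → strengths 0.1440, 0.8088, 0.8912, 0.0216
Aggregate via t-conorm [a + b − a·b]: 0.9826

0.983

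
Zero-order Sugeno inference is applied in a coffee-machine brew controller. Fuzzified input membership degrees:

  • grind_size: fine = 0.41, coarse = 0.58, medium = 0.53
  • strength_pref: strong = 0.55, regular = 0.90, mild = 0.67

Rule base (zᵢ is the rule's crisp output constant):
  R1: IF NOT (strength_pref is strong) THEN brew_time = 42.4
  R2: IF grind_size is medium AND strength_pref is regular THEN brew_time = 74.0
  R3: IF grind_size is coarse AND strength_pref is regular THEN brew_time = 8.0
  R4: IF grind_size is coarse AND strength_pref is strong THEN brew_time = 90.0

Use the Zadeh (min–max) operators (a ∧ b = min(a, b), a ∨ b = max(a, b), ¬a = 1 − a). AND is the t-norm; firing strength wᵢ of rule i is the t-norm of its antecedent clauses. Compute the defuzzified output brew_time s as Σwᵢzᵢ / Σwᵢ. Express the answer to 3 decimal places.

53.289

R1 (z=42.4): ¬strong=1−0.55=0.45 → w = 0.45
R2 (z=74.0): medium=0.53, regular=0.90; AND[min(a, b)] → w = 0.53
R3 (z=8.0): coarse=0.58, regular=0.90; AND[min(a, b)] → w = 0.58
R4 (z=90.0): coarse=0.58, strong=0.55; AND[min(a, b)] → w = 0.55
Weighted average = (0.45·42.4 + 0.53·74.0 + 0.58·8.0 + 0.55·90.0) / (0.45 + 0.53 + 0.58 + 0.55)
  = 112.4400 / 2.1100 = 53.289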